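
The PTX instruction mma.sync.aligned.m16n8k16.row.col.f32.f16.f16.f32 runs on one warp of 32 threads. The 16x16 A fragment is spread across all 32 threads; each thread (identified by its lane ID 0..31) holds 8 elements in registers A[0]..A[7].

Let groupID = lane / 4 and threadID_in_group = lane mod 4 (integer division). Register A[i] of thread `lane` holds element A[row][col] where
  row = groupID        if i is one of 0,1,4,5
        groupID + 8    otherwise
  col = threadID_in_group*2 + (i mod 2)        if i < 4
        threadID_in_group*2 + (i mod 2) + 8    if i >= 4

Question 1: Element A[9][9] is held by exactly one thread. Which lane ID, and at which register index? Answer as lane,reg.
4,7

r=9⇒gr=1,Rb=1  c=9⇒Cb=1,th=0,odd=1
L=1*4+0=4  i=1*4+1*2+1=7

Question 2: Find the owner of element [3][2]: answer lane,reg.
r: 3->gid=3,r8=0  c: 2->c8=0,tid=1,i&1=0
L=3*4+1=13  i=0*4+0*2+0=0

13,0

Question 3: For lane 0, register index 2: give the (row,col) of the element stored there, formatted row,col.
lane 0: gr=0 (0/4), th=0 (0%4)
i=2: r=0+8=8, c=0*2+0+0=0

8,0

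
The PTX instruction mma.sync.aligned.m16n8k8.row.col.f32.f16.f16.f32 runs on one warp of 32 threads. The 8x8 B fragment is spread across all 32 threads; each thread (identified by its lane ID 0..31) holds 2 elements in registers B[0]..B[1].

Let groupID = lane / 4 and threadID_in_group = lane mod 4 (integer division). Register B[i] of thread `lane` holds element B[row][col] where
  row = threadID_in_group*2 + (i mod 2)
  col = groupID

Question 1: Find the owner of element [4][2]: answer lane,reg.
10,0

c=2→G=2  r=4→T=2,p=0
L=2*4+2=10  i=0=0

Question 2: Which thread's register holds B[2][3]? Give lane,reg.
13,0

c: 3->gid=3  r: 2->tid=1,i&1=0
L=3*4+1=13  i=0=0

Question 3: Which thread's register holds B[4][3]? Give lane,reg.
14,0

c=3→G=3  r=4→T=2,p=0
L=3*4+2=14  i=0=0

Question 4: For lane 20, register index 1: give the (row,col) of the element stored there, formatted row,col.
1,5

lane 20: gr=5 (20/4), th=0 (20%4)
i=1: r=0*2+1=1, c=gr=5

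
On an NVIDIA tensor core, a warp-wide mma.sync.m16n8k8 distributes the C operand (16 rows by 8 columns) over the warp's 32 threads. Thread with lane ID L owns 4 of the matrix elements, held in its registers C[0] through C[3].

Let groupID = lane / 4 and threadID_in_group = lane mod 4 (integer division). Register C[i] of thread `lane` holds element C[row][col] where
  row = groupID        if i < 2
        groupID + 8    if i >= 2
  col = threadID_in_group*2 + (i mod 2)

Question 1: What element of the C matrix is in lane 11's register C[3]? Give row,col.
10,7

lane 11->11/4=2, 11 mod 4=3
i=3  r:2+8->10  c:2·3+1->7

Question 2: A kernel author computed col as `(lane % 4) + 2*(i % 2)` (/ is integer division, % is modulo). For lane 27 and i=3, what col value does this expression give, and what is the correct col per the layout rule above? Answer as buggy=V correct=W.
buggy=5 correct=7

`(lane % 4) + 2*(i % 2)`[27,3]=>5
lane 27: grp=6 (27/4), tig=3 (27%4)
i=3: r=6+8=14, c=3*2+1=7
col: 5 vs 7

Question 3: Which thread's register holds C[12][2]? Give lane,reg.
r:12=>grp=4,rB=1  c:2=>tig=1,lo=0
L=4*4+1=17  i=1*2+0=2

17,2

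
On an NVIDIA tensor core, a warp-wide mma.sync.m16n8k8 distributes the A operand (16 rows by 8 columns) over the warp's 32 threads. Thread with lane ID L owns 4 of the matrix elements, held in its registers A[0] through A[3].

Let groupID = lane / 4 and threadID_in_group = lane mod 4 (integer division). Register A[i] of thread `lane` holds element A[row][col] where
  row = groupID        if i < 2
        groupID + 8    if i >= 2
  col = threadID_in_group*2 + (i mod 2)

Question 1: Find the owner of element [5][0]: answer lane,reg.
20,0

r=5→G=5,rhi=0  c=0→T=0,p=0
L=5*4+0=20  i=0*2+0=0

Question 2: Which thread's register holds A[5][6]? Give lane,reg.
23,0

r=5→G=5,rhi=0  c=6→T=3,p=0
L=5*4+3=23  i=0*2+0=0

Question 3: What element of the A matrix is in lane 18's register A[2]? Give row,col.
12,4

lane 18: grp=4 (18/4), tig=2 (18%4)
i=2: r=4+8=12, c=2*2+0=4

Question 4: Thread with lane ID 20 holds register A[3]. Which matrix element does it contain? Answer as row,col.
13,1

20: grp=5,tig=0
[3] (5+8,0*2+1) = (13,1)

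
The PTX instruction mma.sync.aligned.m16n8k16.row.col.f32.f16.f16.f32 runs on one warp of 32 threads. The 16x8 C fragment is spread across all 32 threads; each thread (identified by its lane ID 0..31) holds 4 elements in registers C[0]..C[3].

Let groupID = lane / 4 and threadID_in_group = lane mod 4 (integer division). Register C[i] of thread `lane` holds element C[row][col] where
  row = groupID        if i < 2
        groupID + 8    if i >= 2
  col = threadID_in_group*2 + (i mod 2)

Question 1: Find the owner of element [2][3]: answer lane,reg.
9,1

r=2→G=2,rhi=0  c=3→T=1,p=1
L=2*4+1=9  i=0*2+1=1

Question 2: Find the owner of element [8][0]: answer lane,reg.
r:8=>grp=0,rB=1  c:0=>tig=0,lo=0
L=0*4+0=0  i=1*2+0=2

0,2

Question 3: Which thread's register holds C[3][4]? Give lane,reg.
r=3->g=3,rb=0  c=4->t=2,b0=0
L=3*4+2=14  i=0*2+0=0

14,0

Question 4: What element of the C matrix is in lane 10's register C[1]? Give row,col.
2,5

lane 10: G=2 (10/4), T=2 (10%4)
i=1: r=2+0=2, c=2*2+1=5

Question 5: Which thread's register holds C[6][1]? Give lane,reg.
r:6=>grp=6,rB=0  c:1=>tig=0,lo=1
L=6*4+0=24  i=0*2+1=1

24,1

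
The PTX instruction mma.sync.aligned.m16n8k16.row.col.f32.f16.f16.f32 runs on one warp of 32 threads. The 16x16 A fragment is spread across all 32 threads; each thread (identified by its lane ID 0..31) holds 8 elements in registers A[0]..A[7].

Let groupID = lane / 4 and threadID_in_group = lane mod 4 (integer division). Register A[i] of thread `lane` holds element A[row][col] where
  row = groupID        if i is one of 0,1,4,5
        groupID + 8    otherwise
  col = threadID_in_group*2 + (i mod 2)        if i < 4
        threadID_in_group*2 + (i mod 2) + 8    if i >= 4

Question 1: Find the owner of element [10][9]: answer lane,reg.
r=10⇒gr=2,Rb=1  c=9⇒Cb=1,th=0,odd=1
L=2*4+0=8  i=1*4+1*2+1=7

8,7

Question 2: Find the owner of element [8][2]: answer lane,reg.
1,2

r:8=>grp=0,rB=1  c:2=>cB=0,tig=1,lo=0
L=0*4+1=1  i=0*4+1*2+0=2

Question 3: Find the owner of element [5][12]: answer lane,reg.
22,4

r:5=>grp=5,rB=0  c:12=>cB=1,tig=2,lo=0
L=5*4+2=22  i=1*4+0*2+0=4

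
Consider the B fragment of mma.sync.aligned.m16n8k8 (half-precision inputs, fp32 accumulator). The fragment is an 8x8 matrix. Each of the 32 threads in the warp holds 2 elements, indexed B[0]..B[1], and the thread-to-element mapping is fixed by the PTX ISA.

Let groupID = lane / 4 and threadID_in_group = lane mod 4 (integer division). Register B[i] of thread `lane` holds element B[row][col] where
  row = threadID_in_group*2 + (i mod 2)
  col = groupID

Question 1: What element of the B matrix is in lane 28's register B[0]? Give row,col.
lane 28⇒28/4=7, 28 mod 4=0
i=0  r:2·0+0⇒0  c:7

0,7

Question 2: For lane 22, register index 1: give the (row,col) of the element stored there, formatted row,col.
lane 22->22/4=5, 22 mod 4=2
i=1  r:2·2+1->5  c:5

5,5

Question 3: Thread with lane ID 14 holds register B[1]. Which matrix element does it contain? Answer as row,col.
14: grp=3,tig=2
[1] (2*2+1,3) = (5,3)

5,3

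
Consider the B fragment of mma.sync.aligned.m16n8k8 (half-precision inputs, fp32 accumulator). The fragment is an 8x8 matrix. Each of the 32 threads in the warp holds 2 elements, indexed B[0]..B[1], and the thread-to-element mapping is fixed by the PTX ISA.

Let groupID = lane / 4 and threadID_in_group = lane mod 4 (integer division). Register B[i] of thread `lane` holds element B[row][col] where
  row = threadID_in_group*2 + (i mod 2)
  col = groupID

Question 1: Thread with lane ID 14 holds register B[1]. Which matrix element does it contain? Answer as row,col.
5,3

lane 14->14/4=3, 14 mod 4=2
i=1  r:2·2+1->5  c:3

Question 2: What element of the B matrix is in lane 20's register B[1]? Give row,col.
1,5

L=20⇒gr=20>>2=5, th=20&3=0
[1]⇒row 0·2+1=1  col gr=5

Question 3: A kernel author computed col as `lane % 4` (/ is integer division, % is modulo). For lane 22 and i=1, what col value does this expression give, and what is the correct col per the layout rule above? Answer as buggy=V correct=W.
buggy=2 correct=5

`lane % 4`[22,1]->2
L=22->gid=22>>2=5, tid=22&3=2
[1]->row 2·2+1=5  col gid=5
col: 2 vs 5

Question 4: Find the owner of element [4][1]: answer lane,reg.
c=1->g=1  r=4->t=2,b0=0
L=1*4+2=6  i=0=0

6,0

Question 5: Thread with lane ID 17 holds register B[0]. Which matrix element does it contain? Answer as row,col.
lane 17: gid=4 (17/4), tid=1 (17%4)
i=0: r=1*2+0=2, c=gid=4

2,4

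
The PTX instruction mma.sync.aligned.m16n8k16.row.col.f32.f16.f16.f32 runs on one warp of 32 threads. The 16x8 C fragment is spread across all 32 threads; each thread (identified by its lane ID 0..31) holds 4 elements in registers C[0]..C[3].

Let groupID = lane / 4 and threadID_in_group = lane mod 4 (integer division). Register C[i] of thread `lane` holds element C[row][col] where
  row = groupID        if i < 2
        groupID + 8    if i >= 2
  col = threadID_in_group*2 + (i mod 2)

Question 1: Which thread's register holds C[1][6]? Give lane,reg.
r=1→G=1,rhi=0  c=6→T=3,p=0
L=1*4+3=7  i=0*2+0=0

7,0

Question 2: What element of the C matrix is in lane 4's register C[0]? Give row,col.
1,0

lane 4=>4/4=1, 4 mod 4=0
i=0  r:1+0=>1  c:2·0+0=>0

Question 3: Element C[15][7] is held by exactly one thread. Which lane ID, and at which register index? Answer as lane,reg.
31,3

r=15->g=7,rb=1  c=7->t=3,b0=1
L=7*4+3=31  i=1*2+1=3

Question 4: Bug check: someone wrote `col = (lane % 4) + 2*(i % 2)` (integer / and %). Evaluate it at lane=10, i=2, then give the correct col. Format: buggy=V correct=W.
`(lane % 4) + 2*(i % 2)`[10,2]→2
lane 10: G=2 (10/4), T=2 (10%4)
i=2: r=2+8=10, c=2*2+0=4
col: 2 vs 4

buggy=2 correct=4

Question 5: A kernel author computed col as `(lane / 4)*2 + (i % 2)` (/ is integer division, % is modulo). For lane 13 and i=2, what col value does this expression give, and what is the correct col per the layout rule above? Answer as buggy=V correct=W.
buggy=6 correct=2

`(lane / 4)*2 + (i % 2)`[13,2]->6
lane 13->13/4=3, 13 mod 4=1
i=2  r:3+8->11  c:2·1+0->2
col: 6 vs 2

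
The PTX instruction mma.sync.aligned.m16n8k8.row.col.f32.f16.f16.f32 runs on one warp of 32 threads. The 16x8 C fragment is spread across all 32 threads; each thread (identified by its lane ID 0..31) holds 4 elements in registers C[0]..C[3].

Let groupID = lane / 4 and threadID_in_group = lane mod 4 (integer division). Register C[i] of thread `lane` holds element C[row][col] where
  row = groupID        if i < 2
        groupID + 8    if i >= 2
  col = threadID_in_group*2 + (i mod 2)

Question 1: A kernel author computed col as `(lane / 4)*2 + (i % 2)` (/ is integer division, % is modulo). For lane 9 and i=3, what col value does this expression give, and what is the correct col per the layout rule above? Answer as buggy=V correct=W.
buggy=5 correct=3

`(lane / 4)*2 + (i % 2)`[9,3]->5
9: g=2,t=1
[3] (2+8,1*2+1) = (10,3)
col: 5 vs 3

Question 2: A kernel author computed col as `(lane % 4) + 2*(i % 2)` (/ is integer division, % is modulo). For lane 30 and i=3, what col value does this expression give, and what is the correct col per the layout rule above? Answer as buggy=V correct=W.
buggy=4 correct=5

`(lane % 4) + 2*(i % 2)`[30,3]→4
L=30→G=30>>2=7, T=30&3=2
[3]→row 7+8=15  col 2·2+1=5
col: 4 vs 5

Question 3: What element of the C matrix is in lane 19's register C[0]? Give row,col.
19: gid=4,tid=3
[0] (4+0,3*2+0) = (4,6)

4,6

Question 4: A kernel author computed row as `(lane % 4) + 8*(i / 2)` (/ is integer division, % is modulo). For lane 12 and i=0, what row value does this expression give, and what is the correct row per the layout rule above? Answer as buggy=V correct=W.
`(lane % 4) + 8*(i / 2)`[12,0]->0
L=12->g=12>>2=3, t=12&3=0
[0]->row 3+0=3  col 0·2+0=0
row: 0 vs 3

buggy=0 correct=3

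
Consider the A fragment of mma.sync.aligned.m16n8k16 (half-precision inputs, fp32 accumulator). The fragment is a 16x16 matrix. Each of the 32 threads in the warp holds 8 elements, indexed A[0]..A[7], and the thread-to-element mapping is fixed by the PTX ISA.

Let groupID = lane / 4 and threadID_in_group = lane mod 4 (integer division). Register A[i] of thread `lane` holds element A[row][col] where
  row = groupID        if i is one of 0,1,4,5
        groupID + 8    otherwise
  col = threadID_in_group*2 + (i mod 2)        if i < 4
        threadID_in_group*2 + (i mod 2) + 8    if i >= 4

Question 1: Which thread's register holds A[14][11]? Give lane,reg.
r=14⇒gr=6,Rb=1  c=11⇒Cb=1,th=1,odd=1
L=6*4+1=25  i=1*4+1*2+1=7

25,7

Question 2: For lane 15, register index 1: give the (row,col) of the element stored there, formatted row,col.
3,7

lane 15=>15/4=3, 15 mod 4=3
i=1  r:3+0=>3  c:2·3+1+0=>7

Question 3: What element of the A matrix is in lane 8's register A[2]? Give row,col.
10,0

L=8->g=8>>2=2, t=8&3=0
[2]->row 2+8=10  col 0·2+0+0=0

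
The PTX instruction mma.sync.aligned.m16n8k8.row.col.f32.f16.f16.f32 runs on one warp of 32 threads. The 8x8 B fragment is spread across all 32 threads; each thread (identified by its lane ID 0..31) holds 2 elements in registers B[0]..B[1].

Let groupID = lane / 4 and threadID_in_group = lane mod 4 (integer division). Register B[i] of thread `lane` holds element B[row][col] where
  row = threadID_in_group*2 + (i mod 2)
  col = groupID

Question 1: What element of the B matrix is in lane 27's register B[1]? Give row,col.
lane 27->27/4=6, 27 mod 4=3
i=1  r:2·3+1->7  c:6

7,6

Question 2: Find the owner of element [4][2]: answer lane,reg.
10,0

c:2=>grp=2  r:4=>tig=2,lo=0
L=2*4+2=10  i=0=0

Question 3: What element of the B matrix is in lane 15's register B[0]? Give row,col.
lane 15: gr=3 (15/4), th=3 (15%4)
i=0: r=3*2+0=6, c=gr=3

6,3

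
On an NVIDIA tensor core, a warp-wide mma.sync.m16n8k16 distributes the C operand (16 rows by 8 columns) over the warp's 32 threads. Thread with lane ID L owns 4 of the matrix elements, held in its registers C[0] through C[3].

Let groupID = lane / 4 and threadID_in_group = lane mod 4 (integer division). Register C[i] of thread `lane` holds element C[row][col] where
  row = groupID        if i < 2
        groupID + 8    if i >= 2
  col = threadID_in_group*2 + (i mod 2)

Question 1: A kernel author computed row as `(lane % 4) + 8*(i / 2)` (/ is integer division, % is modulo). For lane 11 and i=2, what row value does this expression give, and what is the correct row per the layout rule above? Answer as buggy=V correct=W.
`(lane % 4) + 8*(i / 2)`[11,2]->11
L=11->g=11>>2=2, t=11&3=3
[2]->row 2+8=10  col 3·2+0=6
row: 11 vs 10

buggy=11 correct=10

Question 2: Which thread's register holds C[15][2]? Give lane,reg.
r: 15->gid=7,r8=1  c: 2->tid=1,i&1=0
L=7*4+1=29  i=1*2+0=2

29,2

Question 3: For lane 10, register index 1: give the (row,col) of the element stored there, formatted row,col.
2,5

L=10→G=10>>2=2, T=10&3=2
[1]→row 2+0=2  col 2·2+1=5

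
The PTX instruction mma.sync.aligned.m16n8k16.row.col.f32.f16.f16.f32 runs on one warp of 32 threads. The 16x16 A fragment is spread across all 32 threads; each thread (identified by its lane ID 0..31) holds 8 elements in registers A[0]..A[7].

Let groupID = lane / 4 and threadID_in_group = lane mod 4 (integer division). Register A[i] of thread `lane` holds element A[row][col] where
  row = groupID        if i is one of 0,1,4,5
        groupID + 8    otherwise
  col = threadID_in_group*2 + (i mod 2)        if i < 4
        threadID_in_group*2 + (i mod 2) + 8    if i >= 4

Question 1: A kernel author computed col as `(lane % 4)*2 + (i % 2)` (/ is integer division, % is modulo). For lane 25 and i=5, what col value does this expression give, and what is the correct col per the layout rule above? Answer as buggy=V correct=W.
buggy=3 correct=11

`(lane % 4)*2 + (i % 2)`[25,5]→3
25: G=6,T=1
[5] (6+0,1*2+1+8) = (6,11)
col: 3 vs 11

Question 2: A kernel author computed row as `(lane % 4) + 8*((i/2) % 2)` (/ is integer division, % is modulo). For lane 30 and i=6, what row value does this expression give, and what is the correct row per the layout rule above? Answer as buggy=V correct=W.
buggy=10 correct=15

`(lane % 4) + 8*((i/2) % 2)`[30,6]=>10
30: grp=7,tig=2
[6] (7+8,2*2+0+8) = (15,12)
row: 10 vs 15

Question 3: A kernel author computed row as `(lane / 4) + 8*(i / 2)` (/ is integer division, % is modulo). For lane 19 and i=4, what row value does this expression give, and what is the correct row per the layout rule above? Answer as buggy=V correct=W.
`(lane / 4) + 8*(i / 2)`[19,4]->20
lane 19->19/4=4, 19 mod 4=3
i=4  r:4+0->4  c:2·3+0+8->14
row: 20 vs 4

buggy=20 correct=4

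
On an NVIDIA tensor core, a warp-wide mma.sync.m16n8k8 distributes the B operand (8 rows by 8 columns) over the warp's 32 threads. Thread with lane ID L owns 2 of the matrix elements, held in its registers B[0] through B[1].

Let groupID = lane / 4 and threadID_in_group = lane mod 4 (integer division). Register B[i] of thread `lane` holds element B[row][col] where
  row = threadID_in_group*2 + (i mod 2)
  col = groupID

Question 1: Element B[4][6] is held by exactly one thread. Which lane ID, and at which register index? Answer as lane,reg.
c=6→G=6  r=4→T=2,p=0
L=6*4+2=26  i=0=0

26,0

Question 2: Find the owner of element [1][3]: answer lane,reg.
12,1

c:3=>grp=3  r:1=>tig=0,lo=1
L=3*4+0=12  i=1=1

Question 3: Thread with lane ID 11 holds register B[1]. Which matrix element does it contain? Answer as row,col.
7,2

lane 11->11/4=2, 11 mod 4=3
i=1  r:2·3+1->7  c:2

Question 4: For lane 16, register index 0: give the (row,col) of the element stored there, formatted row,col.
0,4

lane 16->16/4=4, 16 mod 4=0
i=0  r:2·0+0->0  c:4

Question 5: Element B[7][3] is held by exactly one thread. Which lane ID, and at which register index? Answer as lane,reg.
15,1

c:3=>grp=3  r:7=>tig=3,lo=1
L=3*4+3=15  i=1=1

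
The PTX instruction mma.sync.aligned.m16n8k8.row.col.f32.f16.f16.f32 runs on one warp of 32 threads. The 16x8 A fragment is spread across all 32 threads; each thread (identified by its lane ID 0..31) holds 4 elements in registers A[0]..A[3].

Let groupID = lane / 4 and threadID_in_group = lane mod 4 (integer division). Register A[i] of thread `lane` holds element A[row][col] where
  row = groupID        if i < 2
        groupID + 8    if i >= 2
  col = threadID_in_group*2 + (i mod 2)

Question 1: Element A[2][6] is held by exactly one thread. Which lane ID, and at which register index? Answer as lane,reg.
r=2->g=2,rb=0  c=6->t=3,b0=0
L=2*4+3=11  i=0*2+0=0

11,0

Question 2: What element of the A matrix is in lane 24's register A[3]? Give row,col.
14,1

L=24->g=24>>2=6, t=24&3=0
[3]->row 6+8=14  col 0·2+1=1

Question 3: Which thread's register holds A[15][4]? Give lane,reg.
30,2

r=15⇒gr=7,Rb=1  c=4⇒th=2,odd=0
L=7*4+2=30  i=1*2+0=2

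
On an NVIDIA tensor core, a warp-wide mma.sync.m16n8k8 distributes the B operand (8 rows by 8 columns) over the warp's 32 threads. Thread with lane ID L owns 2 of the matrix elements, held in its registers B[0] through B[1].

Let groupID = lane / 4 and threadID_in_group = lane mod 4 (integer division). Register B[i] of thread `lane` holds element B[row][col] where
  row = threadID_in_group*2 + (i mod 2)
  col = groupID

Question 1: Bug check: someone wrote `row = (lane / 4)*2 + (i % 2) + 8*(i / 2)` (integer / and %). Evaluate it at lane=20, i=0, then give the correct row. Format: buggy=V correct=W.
buggy=10 correct=0

`(lane / 4)*2 + (i % 2) + 8*(i / 2)`[20,0]=>10
20: grp=5,tig=0
[0] (0*2+0,5) = (0,5)
row: 10 vs 0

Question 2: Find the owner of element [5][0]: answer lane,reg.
2,1

c=0→G=0  r=5→T=2,p=1
L=0*4+2=2  i=1=1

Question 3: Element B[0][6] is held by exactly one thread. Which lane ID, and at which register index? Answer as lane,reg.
c: 6->gid=6  r: 0->tid=0,i&1=0
L=6*4+0=24  i=0=0

24,0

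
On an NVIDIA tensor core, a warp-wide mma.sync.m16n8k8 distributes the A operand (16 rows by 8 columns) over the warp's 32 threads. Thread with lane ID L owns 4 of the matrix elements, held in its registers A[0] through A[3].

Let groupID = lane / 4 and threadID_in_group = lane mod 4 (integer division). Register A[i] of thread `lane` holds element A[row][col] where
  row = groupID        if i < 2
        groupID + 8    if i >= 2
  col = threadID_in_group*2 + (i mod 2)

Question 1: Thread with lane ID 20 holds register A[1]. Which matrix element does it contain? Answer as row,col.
5,1

lane 20: g=5 (20/4), t=0 (20%4)
i=1: r=5+0=5, c=0*2+1=1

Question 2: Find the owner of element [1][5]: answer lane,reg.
6,1

r=1→G=1,rhi=0  c=5→T=2,p=1
L=1*4+2=6  i=0*2+1=1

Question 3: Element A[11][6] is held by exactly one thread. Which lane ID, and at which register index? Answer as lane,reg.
r: 11->gid=3,r8=1  c: 6->tid=3,i&1=0
L=3*4+3=15  i=1*2+0=2

15,2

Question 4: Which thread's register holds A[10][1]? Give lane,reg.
r:10=>grp=2,rB=1  c:1=>tig=0,lo=1
L=2*4+0=8  i=1*2+1=3

8,3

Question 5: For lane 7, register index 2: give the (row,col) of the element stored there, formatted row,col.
9,6

7: gr=1,th=3
[2] (1+8,3*2+0) = (9,6)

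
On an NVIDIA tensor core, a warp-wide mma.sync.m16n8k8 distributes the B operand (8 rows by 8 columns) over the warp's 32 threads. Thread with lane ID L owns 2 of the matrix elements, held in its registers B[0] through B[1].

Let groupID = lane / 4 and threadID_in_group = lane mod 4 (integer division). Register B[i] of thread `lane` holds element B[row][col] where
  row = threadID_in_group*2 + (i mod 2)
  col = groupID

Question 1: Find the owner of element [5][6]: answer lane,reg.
c:6=>grp=6  r:5=>tig=2,lo=1
L=6*4+2=26  i=1=1

26,1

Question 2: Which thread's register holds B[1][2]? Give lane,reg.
8,1

c:2=>grp=2  r:1=>tig=0,lo=1
L=2*4+0=8  i=1=1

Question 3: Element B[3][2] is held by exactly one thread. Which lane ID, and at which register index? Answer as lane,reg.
c=2⇒gr=2  r=3⇒th=1,odd=1
L=2*4+1=9  i=1=1

9,1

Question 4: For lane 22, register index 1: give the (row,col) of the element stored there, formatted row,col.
lane 22=>22/4=5, 22 mod 4=2
i=1  r:2·2+1=>5  c:5

5,5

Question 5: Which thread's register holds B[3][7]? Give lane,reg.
c:7=>grp=7  r:3=>tig=1,lo=1
L=7*4+1=29  i=1=1

29,1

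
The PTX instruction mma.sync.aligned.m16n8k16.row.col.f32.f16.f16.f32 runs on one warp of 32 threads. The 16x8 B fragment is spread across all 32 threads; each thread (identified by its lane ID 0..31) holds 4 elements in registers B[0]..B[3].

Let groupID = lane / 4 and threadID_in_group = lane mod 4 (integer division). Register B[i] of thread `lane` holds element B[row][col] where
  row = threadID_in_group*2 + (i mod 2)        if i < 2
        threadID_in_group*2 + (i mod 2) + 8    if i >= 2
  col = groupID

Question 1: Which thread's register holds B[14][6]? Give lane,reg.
27,2

c=6→G=6  r=14→rhi=1,T=3,p=0
L=6*4+3=27  i=1*2+0=2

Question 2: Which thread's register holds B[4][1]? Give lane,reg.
c=1⇒gr=1  r=4⇒Rb=0,th=2,odd=0
L=1*4+2=6  i=0*2+0=0

6,0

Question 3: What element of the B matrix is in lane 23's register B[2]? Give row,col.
14,5

L=23=>grp=23>>2=5, tig=23&3=3
[2]=>row 3·2+0+8=14  col grp=5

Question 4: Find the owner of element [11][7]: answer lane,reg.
c=7->g=7  r=11->rb=1,t=1,b0=1
L=7*4+1=29  i=1*2+1=3

29,3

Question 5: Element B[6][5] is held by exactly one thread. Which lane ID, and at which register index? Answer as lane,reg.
23,0

c=5->g=5  r=6->rb=0,t=3,b0=0
L=5*4+3=23  i=0*2+0=0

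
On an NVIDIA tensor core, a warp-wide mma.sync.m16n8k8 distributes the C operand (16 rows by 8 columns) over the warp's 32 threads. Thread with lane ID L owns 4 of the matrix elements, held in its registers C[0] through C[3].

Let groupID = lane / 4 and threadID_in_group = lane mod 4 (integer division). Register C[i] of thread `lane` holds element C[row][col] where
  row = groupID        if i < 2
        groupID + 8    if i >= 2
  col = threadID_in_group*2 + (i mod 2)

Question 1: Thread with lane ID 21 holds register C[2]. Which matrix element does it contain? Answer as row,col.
13,2

lane 21⇒21/4=5, 21 mod 4=1
i=2  r:5+8⇒13  c:2·1+0⇒2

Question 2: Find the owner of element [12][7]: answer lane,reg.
r:12=>grp=4,rB=1  c:7=>tig=3,lo=1
L=4*4+3=19  i=1*2+1=3

19,3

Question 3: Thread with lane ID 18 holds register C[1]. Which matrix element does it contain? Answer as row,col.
lane 18: gid=4 (18/4), tid=2 (18%4)
i=1: r=4+0=4, c=2*2+1=5

4,5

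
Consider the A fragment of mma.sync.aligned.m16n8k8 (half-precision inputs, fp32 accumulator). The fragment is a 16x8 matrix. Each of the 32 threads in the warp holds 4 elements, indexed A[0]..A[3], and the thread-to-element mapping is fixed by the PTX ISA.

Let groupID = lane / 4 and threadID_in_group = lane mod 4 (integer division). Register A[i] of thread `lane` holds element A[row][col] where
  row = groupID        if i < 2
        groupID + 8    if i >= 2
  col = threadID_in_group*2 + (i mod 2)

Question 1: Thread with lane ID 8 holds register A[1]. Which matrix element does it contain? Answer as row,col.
2,1

L=8->g=8>>2=2, t=8&3=0
[1]->row 2+0=2  col 0·2+1=1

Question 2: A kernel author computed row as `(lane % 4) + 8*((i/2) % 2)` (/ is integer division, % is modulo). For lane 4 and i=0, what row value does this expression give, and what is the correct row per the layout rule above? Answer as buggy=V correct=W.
`(lane % 4) + 8*((i/2) % 2)`[4,0]⇒0
4: gr=1,th=0
[0] (1+0,0*2+0) = (1,0)
row: 0 vs 1

buggy=0 correct=1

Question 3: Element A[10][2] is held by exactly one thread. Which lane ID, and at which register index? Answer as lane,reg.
r:10=>grp=2,rB=1  c:2=>tig=1,lo=0
L=2*4+1=9  i=1*2+0=2

9,2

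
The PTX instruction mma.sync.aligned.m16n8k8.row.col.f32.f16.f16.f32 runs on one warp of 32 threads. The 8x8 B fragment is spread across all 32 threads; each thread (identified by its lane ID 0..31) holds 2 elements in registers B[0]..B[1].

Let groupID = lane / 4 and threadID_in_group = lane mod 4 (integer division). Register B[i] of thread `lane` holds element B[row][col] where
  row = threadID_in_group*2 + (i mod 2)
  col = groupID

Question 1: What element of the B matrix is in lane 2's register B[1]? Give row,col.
5,0

L=2->g=2>>2=0, t=2&3=2
[1]->row 2·2+1=5  col g=0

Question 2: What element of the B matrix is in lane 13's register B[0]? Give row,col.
lane 13->13/4=3, 13 mod 4=1
i=0  r:2·1+0->2  c:3

2,3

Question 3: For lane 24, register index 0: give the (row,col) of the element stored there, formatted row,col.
lane 24: gr=6 (24/4), th=0 (24%4)
i=0: r=0*2+0=0, c=gr=6

0,6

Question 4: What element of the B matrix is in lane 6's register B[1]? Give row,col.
5,1

L=6⇒gr=6>>2=1, th=6&3=2
[1]⇒row 2·2+1=5  col gr=1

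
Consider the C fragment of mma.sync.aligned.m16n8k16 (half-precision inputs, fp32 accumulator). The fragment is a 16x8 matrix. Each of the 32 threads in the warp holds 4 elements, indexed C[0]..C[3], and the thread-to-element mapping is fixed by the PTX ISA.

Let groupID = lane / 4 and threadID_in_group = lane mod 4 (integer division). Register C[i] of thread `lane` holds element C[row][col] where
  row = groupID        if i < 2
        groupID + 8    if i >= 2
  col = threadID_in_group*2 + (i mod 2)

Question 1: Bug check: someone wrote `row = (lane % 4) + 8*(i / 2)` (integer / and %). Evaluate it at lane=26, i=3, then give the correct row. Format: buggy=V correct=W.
buggy=10 correct=14

`(lane % 4) + 8*(i / 2)`[26,3]->10
26: gid=6,tid=2
[3] (6+8,2*2+1) = (14,5)
row: 10 vs 14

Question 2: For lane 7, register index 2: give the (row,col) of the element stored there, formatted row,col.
9,6

7: G=1,T=3
[2] (1+8,3*2+0) = (9,6)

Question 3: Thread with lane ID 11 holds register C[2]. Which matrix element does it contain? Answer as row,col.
10,6

lane 11: gid=2 (11/4), tid=3 (11%4)
i=2: r=2+8=10, c=3*2+0=6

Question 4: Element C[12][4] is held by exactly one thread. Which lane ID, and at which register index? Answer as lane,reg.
r=12->g=4,rb=1  c=4->t=2,b0=0
L=4*4+2=18  i=1*2+0=2

18,2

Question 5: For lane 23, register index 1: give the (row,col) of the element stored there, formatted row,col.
5,7

lane 23->23/4=5, 23 mod 4=3
i=1  r:5+0->5  c:2·3+1->7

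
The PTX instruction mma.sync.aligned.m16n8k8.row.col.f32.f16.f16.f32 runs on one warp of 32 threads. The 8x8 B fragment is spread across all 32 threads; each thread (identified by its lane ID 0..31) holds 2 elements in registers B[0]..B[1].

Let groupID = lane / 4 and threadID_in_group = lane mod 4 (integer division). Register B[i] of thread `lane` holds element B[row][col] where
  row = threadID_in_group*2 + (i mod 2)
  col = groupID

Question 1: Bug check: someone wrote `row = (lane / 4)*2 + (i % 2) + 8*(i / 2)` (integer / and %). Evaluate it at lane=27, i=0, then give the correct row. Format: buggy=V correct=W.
buggy=12 correct=6

`(lane / 4)*2 + (i % 2) + 8*(i / 2)`[27,0]->12
27: gid=6,tid=3
[0] (3*2+0,6) = (6,6)
row: 12 vs 6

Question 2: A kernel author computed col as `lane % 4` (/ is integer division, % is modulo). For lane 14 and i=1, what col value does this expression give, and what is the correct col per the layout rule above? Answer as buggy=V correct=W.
`lane % 4`[14,1]->2
lane 14: g=3 (14/4), t=2 (14%4)
i=1: r=2*2+1=5, c=g=3
col: 2 vs 3

buggy=2 correct=3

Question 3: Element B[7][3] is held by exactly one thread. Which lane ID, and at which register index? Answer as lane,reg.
15,1

c=3→G=3  r=7→T=3,p=1
L=3*4+3=15  i=1=1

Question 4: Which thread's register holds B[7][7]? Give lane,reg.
c: 7->gid=7  r: 7->tid=3,i&1=1
L=7*4+3=31  i=1=1

31,1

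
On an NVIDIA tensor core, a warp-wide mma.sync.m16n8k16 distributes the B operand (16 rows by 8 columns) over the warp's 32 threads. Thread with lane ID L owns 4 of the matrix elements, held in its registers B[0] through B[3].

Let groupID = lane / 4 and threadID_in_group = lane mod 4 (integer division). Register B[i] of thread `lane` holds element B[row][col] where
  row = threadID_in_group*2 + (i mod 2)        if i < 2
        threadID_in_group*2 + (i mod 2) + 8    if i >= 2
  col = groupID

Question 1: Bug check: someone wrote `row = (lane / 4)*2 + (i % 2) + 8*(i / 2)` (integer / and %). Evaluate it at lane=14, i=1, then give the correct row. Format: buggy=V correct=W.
`(lane / 4)*2 + (i % 2) + 8*(i / 2)`[14,1]->7
14: gid=3,tid=2
[1] (2*2+1+0,3) = (5,3)
row: 7 vs 5

buggy=7 correct=5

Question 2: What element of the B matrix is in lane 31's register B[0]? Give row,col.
6,7

lane 31: gid=7 (31/4), tid=3 (31%4)
i=0: r=3*2+0+0=6, c=gid=7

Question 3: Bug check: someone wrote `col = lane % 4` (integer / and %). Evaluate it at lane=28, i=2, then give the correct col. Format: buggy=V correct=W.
`lane % 4`[28,2]→0
lane 28→28/4=7, 28 mod 4=0
i=2  r:2·0+0+8→8  c:7
col: 0 vs 7

buggy=0 correct=7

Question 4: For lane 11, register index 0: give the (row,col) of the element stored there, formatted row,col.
6,2

11: gr=2,th=3
[0] (3*2+0+0,2) = (6,2)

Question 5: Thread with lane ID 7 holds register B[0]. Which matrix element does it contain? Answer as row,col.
6,1

lane 7: grp=1 (7/4), tig=3 (7%4)
i=0: r=3*2+0+0=6, c=grp=1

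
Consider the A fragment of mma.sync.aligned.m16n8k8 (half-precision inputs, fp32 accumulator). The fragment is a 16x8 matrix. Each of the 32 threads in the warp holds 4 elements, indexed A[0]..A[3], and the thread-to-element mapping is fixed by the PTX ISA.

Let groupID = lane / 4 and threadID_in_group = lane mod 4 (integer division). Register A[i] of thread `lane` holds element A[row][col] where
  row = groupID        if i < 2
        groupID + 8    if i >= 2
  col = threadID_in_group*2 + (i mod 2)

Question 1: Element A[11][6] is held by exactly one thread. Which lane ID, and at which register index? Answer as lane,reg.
15,2

r:11=>grp=3,rB=1  c:6=>tig=3,lo=0
L=3*4+3=15  i=1*2+0=2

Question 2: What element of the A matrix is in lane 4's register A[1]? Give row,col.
1,1

L=4->gid=4>>2=1, tid=4&3=0
[1]->row 1+0=1  col 0·2+1=1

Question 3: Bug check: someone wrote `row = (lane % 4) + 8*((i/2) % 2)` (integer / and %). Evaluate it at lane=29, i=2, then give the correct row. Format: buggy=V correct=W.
`(lane % 4) + 8*((i/2) % 2)`[29,2]->9
L=29->g=29>>2=7, t=29&3=1
[2]->row 7+8=15  col 1·2+0=2
row: 9 vs 15

buggy=9 correct=15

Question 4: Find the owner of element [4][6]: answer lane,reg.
r: 4->gid=4,r8=0  c: 6->tid=3,i&1=0
L=4*4+3=19  i=0*2+0=0

19,0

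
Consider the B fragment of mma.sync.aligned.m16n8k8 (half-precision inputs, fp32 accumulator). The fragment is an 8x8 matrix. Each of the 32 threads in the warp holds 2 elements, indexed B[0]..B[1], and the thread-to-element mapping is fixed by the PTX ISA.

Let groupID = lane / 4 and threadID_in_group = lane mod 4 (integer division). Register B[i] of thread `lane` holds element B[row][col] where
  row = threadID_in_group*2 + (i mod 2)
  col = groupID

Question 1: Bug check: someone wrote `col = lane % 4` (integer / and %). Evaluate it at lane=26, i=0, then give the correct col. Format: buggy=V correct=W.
buggy=2 correct=6

`lane % 4`[26,0]=>2
lane 26: grp=6 (26/4), tig=2 (26%4)
i=0: r=2*2+0=4, c=grp=6
col: 2 vs 6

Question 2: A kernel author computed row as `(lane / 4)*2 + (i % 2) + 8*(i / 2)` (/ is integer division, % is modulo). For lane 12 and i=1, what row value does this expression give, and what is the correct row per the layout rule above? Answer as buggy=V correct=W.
buggy=7 correct=1

`(lane / 4)*2 + (i % 2) + 8*(i / 2)`[12,1]→7
lane 12: G=3 (12/4), T=0 (12%4)
i=1: r=0*2+1=1, c=G=3
row: 7 vs 1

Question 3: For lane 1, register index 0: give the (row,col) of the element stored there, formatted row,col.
2,0

lane 1=>1/4=0, 1 mod 4=1
i=0  r:2·1+0=>2  c:0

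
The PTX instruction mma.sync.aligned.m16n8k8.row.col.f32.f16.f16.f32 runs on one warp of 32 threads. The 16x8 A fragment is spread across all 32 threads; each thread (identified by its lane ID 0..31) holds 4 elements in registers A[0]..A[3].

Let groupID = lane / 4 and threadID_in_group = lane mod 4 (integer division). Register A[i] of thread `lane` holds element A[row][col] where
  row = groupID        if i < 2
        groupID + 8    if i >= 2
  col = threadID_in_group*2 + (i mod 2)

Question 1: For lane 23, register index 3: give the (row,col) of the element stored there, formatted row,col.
13,7

lane 23→23/4=5, 23 mod 4=3
i=3  r:5+8→13  c:2·3+1→7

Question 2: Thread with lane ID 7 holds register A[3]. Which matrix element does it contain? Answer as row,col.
L=7=>grp=7>>2=1, tig=7&3=3
[3]=>row 1+8=9  col 3·2+1=7

9,7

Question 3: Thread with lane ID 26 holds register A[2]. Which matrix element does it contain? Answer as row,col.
14,4

26: gid=6,tid=2
[2] (6+8,2*2+0) = (14,4)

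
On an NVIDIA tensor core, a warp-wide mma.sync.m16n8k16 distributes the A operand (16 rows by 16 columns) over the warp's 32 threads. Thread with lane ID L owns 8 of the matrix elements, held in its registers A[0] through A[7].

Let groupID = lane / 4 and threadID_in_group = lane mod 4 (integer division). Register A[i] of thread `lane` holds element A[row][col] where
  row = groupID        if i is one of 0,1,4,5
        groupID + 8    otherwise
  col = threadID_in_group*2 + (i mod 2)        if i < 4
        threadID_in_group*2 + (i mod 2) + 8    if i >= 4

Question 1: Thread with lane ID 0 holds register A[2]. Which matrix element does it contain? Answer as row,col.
lane 0: gid=0 (0/4), tid=0 (0%4)
i=2: r=0+8=8, c=0*2+0+0=0

8,0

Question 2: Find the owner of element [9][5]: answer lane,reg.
r=9->g=1,rb=1  c=5->cb=0,t=2,b0=1
L=1*4+2=6  i=0*4+1*2+1=3

6,3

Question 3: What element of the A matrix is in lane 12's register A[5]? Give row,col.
3,9

lane 12->12/4=3, 12 mod 4=0
i=5  r:3+0->3  c:2·0+1+8->9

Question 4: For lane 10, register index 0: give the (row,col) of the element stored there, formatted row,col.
lane 10: G=2 (10/4), T=2 (10%4)
i=0: r=2+0=2, c=2*2+0+0=4

2,4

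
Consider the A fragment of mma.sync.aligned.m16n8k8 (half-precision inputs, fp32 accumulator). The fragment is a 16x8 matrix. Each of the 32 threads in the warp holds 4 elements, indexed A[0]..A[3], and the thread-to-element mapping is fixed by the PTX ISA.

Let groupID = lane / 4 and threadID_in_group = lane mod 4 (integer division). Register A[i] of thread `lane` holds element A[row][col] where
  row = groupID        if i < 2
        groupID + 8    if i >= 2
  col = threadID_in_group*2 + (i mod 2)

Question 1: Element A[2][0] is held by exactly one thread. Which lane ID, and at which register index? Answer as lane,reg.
8,0

r:2=>grp=2,rB=0  c:0=>tig=0,lo=0
L=2*4+0=8  i=0*2+0=0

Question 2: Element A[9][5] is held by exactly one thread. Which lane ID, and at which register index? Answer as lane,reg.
6,3

r: 9->gid=1,r8=1  c: 5->tid=2,i&1=1
L=1*4+2=6  i=1*2+1=3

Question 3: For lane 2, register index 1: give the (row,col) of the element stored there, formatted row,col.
0,5

lane 2: gr=0 (2/4), th=2 (2%4)
i=1: r=0+0=0, c=2*2+1=5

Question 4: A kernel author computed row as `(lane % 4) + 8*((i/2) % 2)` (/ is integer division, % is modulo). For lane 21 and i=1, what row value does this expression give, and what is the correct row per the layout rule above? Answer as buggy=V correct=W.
buggy=1 correct=5

`(lane % 4) + 8*((i/2) % 2)`[21,1]=>1
21: grp=5,tig=1
[1] (5+0,1*2+1) = (5,3)
row: 1 vs 5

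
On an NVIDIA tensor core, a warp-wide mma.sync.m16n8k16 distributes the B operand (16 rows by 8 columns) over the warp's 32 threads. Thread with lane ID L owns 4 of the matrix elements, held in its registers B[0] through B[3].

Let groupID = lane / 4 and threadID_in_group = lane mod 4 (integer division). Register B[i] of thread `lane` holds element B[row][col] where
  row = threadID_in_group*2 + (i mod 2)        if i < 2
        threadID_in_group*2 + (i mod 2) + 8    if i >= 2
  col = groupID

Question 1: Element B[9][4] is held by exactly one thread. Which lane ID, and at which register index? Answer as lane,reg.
c: 4->gid=4  r: 9->r8=1,tid=0,i&1=1
L=4*4+0=16  i=1*2+1=3

16,3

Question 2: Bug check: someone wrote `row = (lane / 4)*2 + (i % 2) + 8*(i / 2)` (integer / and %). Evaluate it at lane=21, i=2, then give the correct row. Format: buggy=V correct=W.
`(lane / 4)*2 + (i % 2) + 8*(i / 2)`[21,2]->18
lane 21: gid=5 (21/4), tid=1 (21%4)
i=2: r=1*2+0+8=10, c=gid=5
row: 18 vs 10

buggy=18 correct=10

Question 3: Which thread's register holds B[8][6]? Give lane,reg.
c:6=>grp=6  r:8=>rB=1,tig=0,lo=0
L=6*4+0=24  i=1*2+0=2

24,2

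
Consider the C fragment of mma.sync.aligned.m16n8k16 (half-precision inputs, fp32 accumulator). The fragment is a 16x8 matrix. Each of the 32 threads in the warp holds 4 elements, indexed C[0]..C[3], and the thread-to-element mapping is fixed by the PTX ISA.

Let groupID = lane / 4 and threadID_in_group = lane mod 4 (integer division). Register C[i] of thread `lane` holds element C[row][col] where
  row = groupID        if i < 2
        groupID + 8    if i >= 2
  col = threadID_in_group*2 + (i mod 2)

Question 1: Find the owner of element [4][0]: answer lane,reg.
r=4->g=4,rb=0  c=0->t=0,b0=0
L=4*4+0=16  i=0*2+0=0

16,0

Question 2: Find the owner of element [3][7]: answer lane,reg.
15,1

r: 3->gid=3,r8=0  c: 7->tid=3,i&1=1
L=3*4+3=15  i=0*2+1=1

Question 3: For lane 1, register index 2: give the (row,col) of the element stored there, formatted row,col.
8,2

1: G=0,T=1
[2] (0+8,1*2+0) = (8,2)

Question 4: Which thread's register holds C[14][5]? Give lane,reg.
26,3

r:14=>grp=6,rB=1  c:5=>tig=2,lo=1
L=6*4+2=26  i=1*2+1=3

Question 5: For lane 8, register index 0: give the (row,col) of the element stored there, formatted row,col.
2,0

lane 8->8/4=2, 8 mod 4=0
i=0  r:2+0->2  c:2·0+0->0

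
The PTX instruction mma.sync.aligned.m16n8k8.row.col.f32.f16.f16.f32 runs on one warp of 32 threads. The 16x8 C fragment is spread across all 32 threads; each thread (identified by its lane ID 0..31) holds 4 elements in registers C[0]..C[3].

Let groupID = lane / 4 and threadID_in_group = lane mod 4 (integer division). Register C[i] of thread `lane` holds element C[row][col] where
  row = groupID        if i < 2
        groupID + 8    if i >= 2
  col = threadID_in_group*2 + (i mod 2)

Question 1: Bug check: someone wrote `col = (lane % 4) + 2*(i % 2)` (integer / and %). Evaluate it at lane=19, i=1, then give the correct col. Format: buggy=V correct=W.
buggy=5 correct=7

`(lane % 4) + 2*(i % 2)`[19,1]->5
L=19->g=19>>2=4, t=19&3=3
[1]->row 4+0=4  col 3·2+1=7
col: 5 vs 7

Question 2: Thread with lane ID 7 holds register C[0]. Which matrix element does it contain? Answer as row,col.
lane 7: grp=1 (7/4), tig=3 (7%4)
i=0: r=1+0=1, c=3*2+0=6

1,6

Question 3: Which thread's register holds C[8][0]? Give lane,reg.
0,2

r=8→G=0,rhi=1  c=0→T=0,p=0
L=0*4+0=0  i=1*2+0=2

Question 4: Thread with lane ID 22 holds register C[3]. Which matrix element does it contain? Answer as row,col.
13,5

22: gr=5,th=2
[3] (5+8,2*2+1) = (13,5)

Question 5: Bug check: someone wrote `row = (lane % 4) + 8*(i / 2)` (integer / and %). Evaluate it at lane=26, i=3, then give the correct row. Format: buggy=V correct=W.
buggy=10 correct=14

`(lane % 4) + 8*(i / 2)`[26,3]->10
lane 26: g=6 (26/4), t=2 (26%4)
i=3: r=6+8=14, c=2*2+1=5
row: 10 vs 14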